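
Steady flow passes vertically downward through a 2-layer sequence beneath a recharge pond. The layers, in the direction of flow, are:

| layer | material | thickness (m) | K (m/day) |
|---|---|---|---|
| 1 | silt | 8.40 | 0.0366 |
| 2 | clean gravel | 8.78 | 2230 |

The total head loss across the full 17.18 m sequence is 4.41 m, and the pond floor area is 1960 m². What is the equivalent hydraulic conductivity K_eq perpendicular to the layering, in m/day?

0.0749

Flow is perpendicular to layering, so the layers act in series and the equivalent K is the thickness-weighted harmonic mean.
Total thickness L = 8.40 + 8.78 = 17.18 m.
Σ(b_i/K_i) = 8.40/0.0366 + 8.78/2230 = 229.5 d.
K_eq = L / Σ(b_i/K_i) = 17.18 / 229.5 = 0.07485 m/day.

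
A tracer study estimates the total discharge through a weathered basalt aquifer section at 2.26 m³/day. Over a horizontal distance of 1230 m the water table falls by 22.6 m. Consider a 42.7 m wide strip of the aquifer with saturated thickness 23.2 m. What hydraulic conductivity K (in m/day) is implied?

0.124

Cross-sectional area A = 42.7 × 23.2 = 990.6 m².
Hydraulic gradient i = Δh / L = 22.6 / 1230 = 0.01837.
From Q = K·A·i, K = Q / (A·i) = 2.26 / (990.6 × 0.01837) = 0.1242 m/day.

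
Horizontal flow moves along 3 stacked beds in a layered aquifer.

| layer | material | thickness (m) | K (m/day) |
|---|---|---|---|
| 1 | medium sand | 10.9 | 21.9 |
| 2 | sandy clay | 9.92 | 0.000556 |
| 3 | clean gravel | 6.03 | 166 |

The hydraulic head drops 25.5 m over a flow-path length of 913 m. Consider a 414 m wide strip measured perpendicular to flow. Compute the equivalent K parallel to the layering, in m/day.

Flow is parallel to layering, so each bed carries its own Darcy discharge and the transmissivities add.
Σ(K_i·b_i) = 21.9×10.9 + 0.000556×9.92 + 166×6.03 = 1240 m²/day.
Total thickness b = 26.85 m, so K_eq = Σ(K_i·b_i)/b = 46.17 m/day.

46.2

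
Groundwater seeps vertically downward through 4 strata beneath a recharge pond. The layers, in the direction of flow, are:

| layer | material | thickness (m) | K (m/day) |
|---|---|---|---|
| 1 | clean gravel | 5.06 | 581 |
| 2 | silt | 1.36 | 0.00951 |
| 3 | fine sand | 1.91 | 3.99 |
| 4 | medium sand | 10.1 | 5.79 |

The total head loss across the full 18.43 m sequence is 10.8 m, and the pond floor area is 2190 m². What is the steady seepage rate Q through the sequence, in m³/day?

Flow is perpendicular to layering, so the layers act in series and the equivalent K is the thickness-weighted harmonic mean.
Total thickness L = 5.06 + 1.36 + 1.91 + 10.1 = 18.43 m.
Σ(b_i/K_i) = 5.06/581 + 1.36/0.00951 + 1.91/3.99 + 10.1/5.79 = 145.2 d.
K_eq = L / Σ(b_i/K_i) = 18.43 / 145.2 = 0.1269 m/day.
Q = K_eq · A · (Δh/L) = 0.1269 × 2190 × (10.8/18.43) = 162.8 m³/day.

163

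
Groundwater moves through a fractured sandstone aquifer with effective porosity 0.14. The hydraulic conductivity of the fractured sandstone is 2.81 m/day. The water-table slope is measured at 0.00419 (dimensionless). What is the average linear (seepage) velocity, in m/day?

Hydraulic gradient i = 0.00419.
Darcy flux q = K · i = 2.810 × 0.004190 = 0.01177 m/day.
Seepage velocity v = q / n_e = 0.01177 / 0.14 = 0.08410 m/day.

0.0841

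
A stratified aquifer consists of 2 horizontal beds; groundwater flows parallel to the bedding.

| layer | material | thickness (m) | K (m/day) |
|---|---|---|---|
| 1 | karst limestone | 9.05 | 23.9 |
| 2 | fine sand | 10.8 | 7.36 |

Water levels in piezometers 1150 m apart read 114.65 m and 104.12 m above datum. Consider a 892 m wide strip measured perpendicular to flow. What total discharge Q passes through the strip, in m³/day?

Flow is parallel to layering, so each bed carries its own Darcy discharge and the transmissivities add.
Σ(K_i·b_i) = 23.9×9.05 + 7.36×10.8 = 295.8 m²/day.
Hydraulic gradient i = (114.65 − 104.12) / 1150 = 10.53 / 1150 = 0.009157.
Q = Σ(K_i·b_i) · W · i = 295.8 × 892 × 0.009157 = 2416 m³/day.

2420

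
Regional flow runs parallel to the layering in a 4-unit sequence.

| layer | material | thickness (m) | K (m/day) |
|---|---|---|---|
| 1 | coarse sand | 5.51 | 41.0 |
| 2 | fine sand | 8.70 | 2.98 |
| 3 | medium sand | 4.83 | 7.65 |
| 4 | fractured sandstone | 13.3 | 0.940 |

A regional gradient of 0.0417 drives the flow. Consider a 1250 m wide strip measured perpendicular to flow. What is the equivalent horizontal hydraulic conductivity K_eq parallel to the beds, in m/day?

9.32

Flow is parallel to layering, so each bed carries its own Darcy discharge and the transmissivities add.
Σ(K_i·b_i) = 41.0×5.51 + 2.98×8.70 + 7.65×4.83 + 0.940×13.3 = 301.3 m²/day.
Total thickness b = 32.34 m, so K_eq = Σ(K_i·b_i)/b = 9.316 m/day.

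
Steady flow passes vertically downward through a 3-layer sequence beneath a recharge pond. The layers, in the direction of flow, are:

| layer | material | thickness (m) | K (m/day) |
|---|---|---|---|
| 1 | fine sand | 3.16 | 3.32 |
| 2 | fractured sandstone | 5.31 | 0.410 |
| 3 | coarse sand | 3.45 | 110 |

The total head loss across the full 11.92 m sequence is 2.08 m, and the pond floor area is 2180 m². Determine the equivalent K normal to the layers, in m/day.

Flow is perpendicular to layering, so the layers act in series and the equivalent K is the thickness-weighted harmonic mean.
Total thickness L = 3.16 + 5.31 + 3.45 = 11.92 m.
Σ(b_i/K_i) = 3.16/3.32 + 5.31/0.410 + 3.45/110 = 13.93 d.
K_eq = L / Σ(b_i/K_i) = 11.92 / 13.93 = 0.8554 m/day.

0.855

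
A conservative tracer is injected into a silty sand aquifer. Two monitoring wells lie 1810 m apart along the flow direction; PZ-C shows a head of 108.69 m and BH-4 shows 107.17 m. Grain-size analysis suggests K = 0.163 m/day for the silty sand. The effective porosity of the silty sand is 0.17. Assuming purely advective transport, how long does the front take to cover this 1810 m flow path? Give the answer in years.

6150

Hydraulic gradient i = (108.69 − 107.17) / 1810 = 1.52 / 1810 = 0.0008398.
Darcy flux q = K · i = 0.1630 × 0.0008398 = 0.0001369 m/day.
Seepage velocity v = q / n_e = 0.0001369 / 0.17 = 0.0008052 m/day.
Travel time t = L / v = 1810 / 0.0008052 = 2.248e+06 days = 6154 years.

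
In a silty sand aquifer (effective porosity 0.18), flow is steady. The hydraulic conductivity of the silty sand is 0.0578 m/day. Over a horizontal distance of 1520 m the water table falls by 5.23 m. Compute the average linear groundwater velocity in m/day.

0.00110

Hydraulic gradient i = Δh / L = 5.23 / 1520 = 0.003441.
Darcy flux q = K · i = 0.05780 × 0.003441 = 0.0001989 m/day.
Seepage velocity v = q / n_e = 0.0001989 / 0.18 = 0.001105 m/day.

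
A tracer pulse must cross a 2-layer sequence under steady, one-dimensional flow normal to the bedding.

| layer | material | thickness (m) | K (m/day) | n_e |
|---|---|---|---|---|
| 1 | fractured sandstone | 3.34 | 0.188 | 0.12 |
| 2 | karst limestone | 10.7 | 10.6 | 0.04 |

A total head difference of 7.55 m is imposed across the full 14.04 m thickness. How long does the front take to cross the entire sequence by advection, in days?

2.06

With flow normal to the layers, continuity requires the same specific discharge q through every layer.
Σ(b_i/K_i) = 3.34/0.188 + 10.7/10.6 = 18.78 d.
q = Δh / Σ(b_i/K_i) = 7.55 / 18.78 = 0.4021 m/day.
In each layer the seepage velocity is v_i = q/n_i, so the layer transit time is t_i = b_i·n_i / q:
  layer 1 (fractured sandstone): t_1 = 3.34 × 0.12 / 0.4021 = 0.9967 d
  layer 2 (karst limestone): t_2 = 10.7 × 0.04 / 0.4021 = 1.064 d
Total t = Σ t_i = 2.061 days.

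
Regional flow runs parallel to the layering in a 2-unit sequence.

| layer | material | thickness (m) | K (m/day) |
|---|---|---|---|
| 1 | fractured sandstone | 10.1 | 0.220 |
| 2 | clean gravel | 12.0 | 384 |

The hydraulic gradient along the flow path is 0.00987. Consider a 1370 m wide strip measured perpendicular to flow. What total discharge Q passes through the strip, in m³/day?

Flow is parallel to layering, so each bed carries its own Darcy discharge and the transmissivities add.
Σ(K_i·b_i) = 0.220×10.1 + 384×12.0 = 4610 m²/day.
Hydraulic gradient i = 0.00987.
Q = Σ(K_i·b_i) · W · i = 4610 × 1370 × 0.009870 = 62339 m³/day.

62300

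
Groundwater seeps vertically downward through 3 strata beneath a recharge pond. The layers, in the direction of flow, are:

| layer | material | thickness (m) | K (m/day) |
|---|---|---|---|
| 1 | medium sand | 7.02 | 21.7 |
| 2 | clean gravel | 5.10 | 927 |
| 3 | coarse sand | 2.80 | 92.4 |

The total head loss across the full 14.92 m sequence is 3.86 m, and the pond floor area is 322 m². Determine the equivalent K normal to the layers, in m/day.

41.5

Flow is perpendicular to layering, so the layers act in series and the equivalent K is the thickness-weighted harmonic mean.
Total thickness L = 7.02 + 5.10 + 2.80 = 14.92 m.
Σ(b_i/K_i) = 7.02/21.7 + 5.10/927 + 2.80/92.4 = 0.3593 d.
K_eq = L / Σ(b_i/K_i) = 14.92 / 0.3593 = 41.52 m/day.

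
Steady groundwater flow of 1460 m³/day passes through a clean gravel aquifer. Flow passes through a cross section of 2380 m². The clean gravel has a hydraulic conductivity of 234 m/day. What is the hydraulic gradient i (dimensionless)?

0.00262

From Q = K·A·i, i = Q / (K·A) = 1460 / (234.0 × 2380) = 0.002622.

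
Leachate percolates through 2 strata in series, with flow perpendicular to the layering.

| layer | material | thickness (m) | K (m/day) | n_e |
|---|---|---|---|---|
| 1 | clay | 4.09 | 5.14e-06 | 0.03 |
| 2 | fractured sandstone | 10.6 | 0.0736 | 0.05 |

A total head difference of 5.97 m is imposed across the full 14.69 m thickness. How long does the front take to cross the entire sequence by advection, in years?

With flow normal to the layers, continuity requires the same specific discharge q through every layer.
Σ(b_i/K_i) = 4.09/5.14e-06 + 10.6/0.0736 = 7.959e+05 d.
q = Δh / Σ(b_i/K_i) = 5.97 / 7.959e+05 = 7.501e-06 m/day.
In each layer the seepage velocity is v_i = q/n_i, so the layer transit time is t_i = b_i·n_i / q:
  layer 1 (clay): t_1 = 4.09 × 0.03 / 7.501e-06 = 16357 d
  layer 2 (fractured sandstone): t_2 = 10.6 × 0.05 / 7.501e-06 = 70655 d
Total t = Σ t_i = 87012 days = 238.2 years.

238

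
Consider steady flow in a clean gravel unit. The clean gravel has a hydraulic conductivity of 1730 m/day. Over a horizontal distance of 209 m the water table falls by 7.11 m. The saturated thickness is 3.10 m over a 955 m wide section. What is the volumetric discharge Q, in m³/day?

174000

Cross-sectional area A = 955 × 3.10 = 2960 m².
Hydraulic gradient i = Δh / L = 7.11 / 209 = 0.03402.
Darcy's law: Q = K · A · i = 1730 × 2960 × 0.03402 = 1.742e+05 m³/day.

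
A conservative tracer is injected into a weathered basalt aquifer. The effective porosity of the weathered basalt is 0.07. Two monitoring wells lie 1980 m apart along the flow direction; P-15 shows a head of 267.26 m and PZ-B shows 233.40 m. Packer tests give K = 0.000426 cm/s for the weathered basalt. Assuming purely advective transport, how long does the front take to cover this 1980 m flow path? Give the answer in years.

60.3

Convert K: 0.000426 cm/s × 864 = 0.3681 m/day.
Hydraulic gradient i = (267.26 − 233.40) / 1980 = 33.86 / 1980 = 0.01710.
Darcy flux q = K · i = 0.3681 × 0.01710 = 0.006294 m/day.
Seepage velocity v = q / n_e = 0.006294 / 0.07 = 0.08992 m/day.
Travel time t = L / v = 1980 / 0.08992 = 22020 days = 60.29 years.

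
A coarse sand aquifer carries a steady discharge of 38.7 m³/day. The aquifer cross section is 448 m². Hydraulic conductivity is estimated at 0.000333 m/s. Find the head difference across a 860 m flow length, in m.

2.58

Convert K: 0.000333 m/s × 86400 = 28.77 m/day.
From Q = K·A·i, i = Q / (K·A) = 38.7 / (28.77 × 448.0) = 0.003002.
Head loss Δh = i · L = 0.003002 × 860 = 2.582 m.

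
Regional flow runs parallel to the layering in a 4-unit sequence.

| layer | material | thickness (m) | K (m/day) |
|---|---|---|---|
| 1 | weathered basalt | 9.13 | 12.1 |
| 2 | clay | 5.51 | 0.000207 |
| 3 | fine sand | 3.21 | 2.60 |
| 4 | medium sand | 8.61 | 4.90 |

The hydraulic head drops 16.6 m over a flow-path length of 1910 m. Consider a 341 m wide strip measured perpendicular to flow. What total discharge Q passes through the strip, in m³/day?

Flow is parallel to layering, so each bed carries its own Darcy discharge and the transmissivities add.
Σ(K_i·b_i) = 12.1×9.13 + 0.000207×5.51 + 2.60×3.21 + 4.90×8.61 = 161.0 m²/day.
Hydraulic gradient i = Δh / L = 16.6 / 1910 = 0.008691.
Q = Σ(K_i·b_i) · W · i = 161.0 × 341 × 0.008691 = 477.2 m³/day.

477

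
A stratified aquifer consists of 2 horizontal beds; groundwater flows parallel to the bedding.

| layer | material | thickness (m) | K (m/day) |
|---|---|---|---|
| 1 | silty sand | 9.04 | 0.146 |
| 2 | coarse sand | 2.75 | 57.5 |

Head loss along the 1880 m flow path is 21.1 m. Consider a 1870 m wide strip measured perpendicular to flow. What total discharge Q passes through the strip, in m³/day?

Flow is parallel to layering, so each bed carries its own Darcy discharge and the transmissivities add.
Σ(K_i·b_i) = 0.146×9.04 + 57.5×2.75 = 159.4 m²/day.
Hydraulic gradient i = Δh / L = 21.1 / 1880 = 0.01122.
Q = Σ(K_i·b_i) · W · i = 159.4 × 1870 × 0.01122 = 3346 m³/day.

3350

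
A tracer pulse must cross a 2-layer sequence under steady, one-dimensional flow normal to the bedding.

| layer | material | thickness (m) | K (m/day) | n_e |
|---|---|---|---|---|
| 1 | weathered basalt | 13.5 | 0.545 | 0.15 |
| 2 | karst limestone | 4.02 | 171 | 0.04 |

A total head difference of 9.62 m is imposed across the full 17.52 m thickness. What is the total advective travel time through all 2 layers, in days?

With flow normal to the layers, continuity requires the same specific discharge q through every layer.
Σ(b_i/K_i) = 13.5/0.545 + 4.02/171 = 24.79 d.
q = Δh / Σ(b_i/K_i) = 9.62 / 24.79 = 0.3880 m/day.
In each layer the seepage velocity is v_i = q/n_i, so the layer transit time is t_i = b_i·n_i / q:
  layer 1 (weathered basalt): t_1 = 13.5 × 0.15 / 0.3880 = 5.219 d
  layer 2 (karst limestone): t_2 = 4.02 × 0.04 / 0.3880 = 0.4144 d
Total t = Σ t_i = 5.634 days.

5.63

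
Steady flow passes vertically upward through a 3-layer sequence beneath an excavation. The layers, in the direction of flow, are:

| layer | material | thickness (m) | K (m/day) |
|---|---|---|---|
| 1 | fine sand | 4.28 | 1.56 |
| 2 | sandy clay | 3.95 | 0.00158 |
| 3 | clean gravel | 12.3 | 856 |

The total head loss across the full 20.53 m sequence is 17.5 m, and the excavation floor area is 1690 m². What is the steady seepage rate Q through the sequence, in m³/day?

Flow is perpendicular to layering, so the layers act in series and the equivalent K is the thickness-weighted harmonic mean.
Total thickness L = 4.28 + 3.95 + 12.3 = 20.53 m.
Σ(b_i/K_i) = 4.28/1.56 + 3.95/0.00158 + 12.3/856 = 2503 d.
K_eq = L / Σ(b_i/K_i) = 20.53 / 2503 = 0.008203 m/day.
Q = K_eq · A · (Δh/L) = 0.008203 × 1690 × (17.5/20.53) = 11.82 m³/day.

11.8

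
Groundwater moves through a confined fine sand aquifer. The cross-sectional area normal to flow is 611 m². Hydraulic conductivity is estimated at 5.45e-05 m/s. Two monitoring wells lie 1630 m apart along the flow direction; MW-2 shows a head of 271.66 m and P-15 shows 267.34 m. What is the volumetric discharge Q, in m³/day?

Convert K: 5.45e-05 m/s × 86400 = 4.709 m/day.
Hydraulic gradient i = (271.66 − 267.34) / 1630 = 4.32 / 1630 = 0.002650.
Darcy's law: Q = K · A · i = 4.709 × 611.0 × 0.002650 = 7.625 m³/day.

7.63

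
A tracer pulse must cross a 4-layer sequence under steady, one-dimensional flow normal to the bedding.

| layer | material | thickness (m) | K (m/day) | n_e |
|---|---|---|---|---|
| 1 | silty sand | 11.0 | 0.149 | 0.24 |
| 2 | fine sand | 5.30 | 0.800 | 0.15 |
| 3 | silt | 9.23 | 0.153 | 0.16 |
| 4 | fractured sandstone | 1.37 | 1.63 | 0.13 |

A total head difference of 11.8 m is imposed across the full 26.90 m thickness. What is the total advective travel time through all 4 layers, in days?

61.1

With flow normal to the layers, continuity requires the same specific discharge q through every layer.
Σ(b_i/K_i) = 11.0/0.149 + 5.30/0.800 + 9.23/0.153 + 1.37/1.63 = 141.6 d.
q = Δh / Σ(b_i/K_i) = 11.8 / 141.6 = 0.08332 m/day.
In each layer the seepage velocity is v_i = q/n_i, so the layer transit time is t_i = b_i·n_i / q:
  layer 1 (silty sand): t_1 = 11.0 × 0.24 / 0.08332 = 31.68 d
  layer 2 (fine sand): t_2 = 5.30 × 0.15 / 0.08332 = 9.541 d
  layer 3 (silt): t_3 = 9.23 × 0.16 / 0.08332 = 17.72 d
  layer 4 (fractured sandstone): t_4 = 1.37 × 0.13 / 0.08332 = 2.137 d
Total t = Σ t_i = 61.09 days.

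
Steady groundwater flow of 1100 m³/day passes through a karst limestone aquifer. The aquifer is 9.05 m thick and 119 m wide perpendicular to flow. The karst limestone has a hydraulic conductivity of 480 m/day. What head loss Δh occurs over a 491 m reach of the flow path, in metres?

Cross-sectional area A = 119 × 9.05 = 1077 m².
From Q = K·A·i, i = Q / (K·A) = 1100 / (480.0 × 1077) = 0.002128.
Head loss Δh = i · L = 0.002128 × 491 = 1.045 m.

1.04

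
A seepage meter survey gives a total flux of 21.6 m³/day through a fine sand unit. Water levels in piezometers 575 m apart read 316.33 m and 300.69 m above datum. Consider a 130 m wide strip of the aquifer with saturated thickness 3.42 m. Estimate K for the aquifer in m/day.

Cross-sectional area A = 130 × 3.42 = 444.6 m².
Hydraulic gradient i = (316.33 − 300.69) / 575 = 15.64 / 575 = 0.02720.
From Q = K·A·i, K = Q / (A·i) = 21.6 / (444.6 × 0.02720) = 1.786 m/day.

1.79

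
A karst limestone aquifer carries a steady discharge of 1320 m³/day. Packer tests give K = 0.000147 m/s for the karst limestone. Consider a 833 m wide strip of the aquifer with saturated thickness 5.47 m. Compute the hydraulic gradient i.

Convert K: 0.000147 m/s × 86400 = 12.70 m/day.
Cross-sectional area A = 833 × 5.47 = 4557 m².
From Q = K·A·i, i = Q / (K·A) = 1320 / (12.70 × 4557) = 0.02281.

0.0228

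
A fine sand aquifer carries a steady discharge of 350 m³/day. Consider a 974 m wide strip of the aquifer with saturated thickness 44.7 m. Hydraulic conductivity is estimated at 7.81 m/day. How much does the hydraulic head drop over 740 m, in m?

Cross-sectional area A = 974 × 44.7 = 43538 m².
From Q = K·A·i, i = Q / (K·A) = 350 / (7.810 × 43538) = 0.001029.
Head loss Δh = i · L = 0.001029 × 740 = 0.7617 m.

0.762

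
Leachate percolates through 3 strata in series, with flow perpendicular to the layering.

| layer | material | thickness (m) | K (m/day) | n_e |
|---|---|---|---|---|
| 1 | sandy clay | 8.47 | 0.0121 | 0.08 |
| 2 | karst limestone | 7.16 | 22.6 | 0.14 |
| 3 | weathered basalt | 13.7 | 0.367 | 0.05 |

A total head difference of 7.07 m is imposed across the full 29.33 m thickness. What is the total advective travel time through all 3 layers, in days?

247

With flow normal to the layers, continuity requires the same specific discharge q through every layer.
Σ(b_i/K_i) = 8.47/0.0121 + 7.16/22.6 + 13.7/0.367 = 737.6 d.
q = Δh / Σ(b_i/K_i) = 7.07 / 737.6 = 0.009585 m/day.
In each layer the seepage velocity is v_i = q/n_i, so the layer transit time is t_i = b_i·n_i / q:
  layer 1 (sandy clay): t_1 = 8.47 × 0.08 / 0.009585 = 70.70 d
  layer 2 (karst limestone): t_2 = 7.16 × 0.14 / 0.009585 = 104.6 d
  layer 3 (weathered basalt): t_3 = 13.7 × 0.05 / 0.009585 = 71.47 d
Total t = Σ t_i = 246.8 days.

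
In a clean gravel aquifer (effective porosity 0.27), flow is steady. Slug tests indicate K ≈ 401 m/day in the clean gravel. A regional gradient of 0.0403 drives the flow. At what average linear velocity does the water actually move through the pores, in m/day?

Hydraulic gradient i = 0.0403.
Darcy flux q = K · i = 401.0 × 0.04030 = 16.16 m/day.
Seepage velocity v = q / n_e = 16.16 / 0.27 = 59.85 m/day.

59.9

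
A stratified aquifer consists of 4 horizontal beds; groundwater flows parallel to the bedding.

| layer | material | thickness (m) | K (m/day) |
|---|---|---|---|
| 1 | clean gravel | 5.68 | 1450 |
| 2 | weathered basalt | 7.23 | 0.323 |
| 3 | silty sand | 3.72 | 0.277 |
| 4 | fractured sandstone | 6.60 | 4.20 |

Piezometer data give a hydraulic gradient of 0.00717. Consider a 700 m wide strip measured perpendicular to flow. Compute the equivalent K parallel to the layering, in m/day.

356

Flow is parallel to layering, so each bed carries its own Darcy discharge and the transmissivities add.
Σ(K_i·b_i) = 1450×5.68 + 0.323×7.23 + 0.277×3.72 + 4.20×6.60 = 8267 m²/day.
Total thickness b = 23.23 m, so K_eq = Σ(K_i·b_i)/b = 355.9 m/day.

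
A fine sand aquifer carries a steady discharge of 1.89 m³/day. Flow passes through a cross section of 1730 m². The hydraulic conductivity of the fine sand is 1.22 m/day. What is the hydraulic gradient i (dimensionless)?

From Q = K·A·i, i = Q / (K·A) = 1.89 / (1.220 × 1730) = 0.0008955.

0.000895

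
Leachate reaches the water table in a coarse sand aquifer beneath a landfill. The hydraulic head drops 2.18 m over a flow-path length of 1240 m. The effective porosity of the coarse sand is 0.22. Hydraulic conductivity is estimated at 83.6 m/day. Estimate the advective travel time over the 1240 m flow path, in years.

5.08

Hydraulic gradient i = Δh / L = 2.18 / 1240 = 0.001758.
Darcy flux q = K · i = 83.60 × 0.001758 = 0.1470 m/day.
Seepage velocity v = q / n_e = 0.1470 / 0.22 = 0.6681 m/day.
Travel time t = L / v = 1240 / 0.6681 = 1856 days = 5.082 years.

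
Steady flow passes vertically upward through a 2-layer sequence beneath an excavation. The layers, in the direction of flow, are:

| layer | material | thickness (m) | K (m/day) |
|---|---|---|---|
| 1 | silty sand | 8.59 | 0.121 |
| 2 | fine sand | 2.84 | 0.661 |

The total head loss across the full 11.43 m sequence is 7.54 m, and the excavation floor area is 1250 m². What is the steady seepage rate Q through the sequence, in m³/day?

Flow is perpendicular to layering, so the layers act in series and the equivalent K is the thickness-weighted harmonic mean.
Total thickness L = 8.59 + 2.84 = 11.43 m.
Σ(b_i/K_i) = 8.59/0.121 + 2.84/0.661 = 75.29 d.
K_eq = L / Σ(b_i/K_i) = 11.43 / 75.29 = 0.1518 m/day.
Q = K_eq · A · (Δh/L) = 0.1518 × 1250 × (7.54/11.43) = 125.2 m³/day.

125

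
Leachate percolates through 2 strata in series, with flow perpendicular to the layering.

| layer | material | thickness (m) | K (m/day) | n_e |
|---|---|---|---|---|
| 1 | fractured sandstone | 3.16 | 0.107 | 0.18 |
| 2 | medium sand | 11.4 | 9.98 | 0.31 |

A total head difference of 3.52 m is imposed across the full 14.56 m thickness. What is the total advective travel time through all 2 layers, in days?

35.8

With flow normal to the layers, continuity requires the same specific discharge q through every layer.
Σ(b_i/K_i) = 3.16/0.107 + 11.4/9.98 = 30.67 d.
q = Δh / Σ(b_i/K_i) = 3.52 / 30.67 = 0.1148 m/day.
In each layer the seepage velocity is v_i = q/n_i, so the layer transit time is t_i = b_i·n_i / q:
  layer 1 (fractured sandstone): t_1 = 3.16 × 0.18 / 0.1148 = 4.957 d
  layer 2 (medium sand): t_2 = 11.4 × 0.31 / 0.1148 = 30.80 d
Total t = Σ t_i = 35.75 days.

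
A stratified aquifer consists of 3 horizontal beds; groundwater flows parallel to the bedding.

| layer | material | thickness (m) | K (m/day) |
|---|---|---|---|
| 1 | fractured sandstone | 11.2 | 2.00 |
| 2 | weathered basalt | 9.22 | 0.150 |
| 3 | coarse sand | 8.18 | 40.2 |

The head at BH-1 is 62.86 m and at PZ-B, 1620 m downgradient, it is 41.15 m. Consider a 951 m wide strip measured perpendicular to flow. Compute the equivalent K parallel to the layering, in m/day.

12.3

Flow is parallel to layering, so each bed carries its own Darcy discharge and the transmissivities add.
Σ(K_i·b_i) = 2.00×11.2 + 0.150×9.22 + 40.2×8.18 = 352.6 m²/day.
Total thickness b = 28.60 m, so K_eq = Σ(K_i·b_i)/b = 12.33 m/day.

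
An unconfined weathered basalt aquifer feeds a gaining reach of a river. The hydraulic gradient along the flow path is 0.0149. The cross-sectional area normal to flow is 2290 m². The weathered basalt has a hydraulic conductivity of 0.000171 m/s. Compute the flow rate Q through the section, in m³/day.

Convert K: 0.000171 m/s × 86400 = 14.77 m/day.
Hydraulic gradient i = 0.0149.
Darcy's law: Q = K · A · i = 14.77 × 2290 × 0.01490 = 504.1 m³/day.

504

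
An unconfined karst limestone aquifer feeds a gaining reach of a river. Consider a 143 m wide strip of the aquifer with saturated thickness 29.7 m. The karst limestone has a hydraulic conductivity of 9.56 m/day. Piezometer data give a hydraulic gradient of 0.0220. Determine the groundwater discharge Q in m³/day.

Cross-sectional area A = 143 × 29.7 = 4247 m².
Hydraulic gradient i = 0.0220.
Darcy's law: Q = K · A · i = 9.560 × 4247 × 0.02200 = 893.3 m³/day.

893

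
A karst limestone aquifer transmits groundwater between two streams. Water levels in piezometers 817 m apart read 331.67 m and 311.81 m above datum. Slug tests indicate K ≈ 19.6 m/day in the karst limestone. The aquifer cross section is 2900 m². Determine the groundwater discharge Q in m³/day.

1380

Hydraulic gradient i = (331.67 − 311.81) / 817 = 19.86 / 817 = 0.02431.
Darcy's law: Q = K · A · i = 19.60 × 2900 × 0.02431 = 1382 m³/day.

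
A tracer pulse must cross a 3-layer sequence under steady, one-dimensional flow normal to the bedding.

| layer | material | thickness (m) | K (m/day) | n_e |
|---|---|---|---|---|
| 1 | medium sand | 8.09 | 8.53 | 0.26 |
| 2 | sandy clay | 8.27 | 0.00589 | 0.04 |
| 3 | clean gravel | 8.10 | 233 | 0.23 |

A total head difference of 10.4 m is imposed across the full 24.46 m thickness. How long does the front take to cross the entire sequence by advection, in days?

With flow normal to the layers, continuity requires the same specific discharge q through every layer.
Σ(b_i/K_i) = 8.09/8.53 + 8.27/0.00589 + 8.10/233 = 1405 d.
q = Δh / Σ(b_i/K_i) = 10.4 / 1405 = 0.007402 m/day.
In each layer the seepage velocity is v_i = q/n_i, so the layer transit time is t_i = b_i·n_i / q:
  layer 1 (medium sand): t_1 = 8.09 × 0.26 / 0.007402 = 284.2 d
  layer 2 (sandy clay): t_2 = 8.27 × 0.04 / 0.007402 = 44.69 d
  layer 3 (clean gravel): t_3 = 8.10 × 0.23 / 0.007402 = 251.7 d
Total t = Σ t_i = 580.6 days.

581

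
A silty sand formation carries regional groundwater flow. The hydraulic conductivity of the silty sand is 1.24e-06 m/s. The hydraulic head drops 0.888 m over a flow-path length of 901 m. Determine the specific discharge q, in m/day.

0.000106

Convert K: 1.24e-06 m/s × 86400 = 0.1071 m/day.
Hydraulic gradient i = Δh / L = 0.888 / 901 = 0.0009856.
Specific discharge q = K · i = 0.1071 × 0.0009856 = 0.0001056 m/day.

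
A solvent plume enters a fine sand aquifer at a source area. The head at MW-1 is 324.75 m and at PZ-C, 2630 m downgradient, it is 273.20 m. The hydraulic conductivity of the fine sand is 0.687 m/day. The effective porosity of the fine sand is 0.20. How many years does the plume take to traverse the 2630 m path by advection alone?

Hydraulic gradient i = (324.75 − 273.20) / 2630 = 51.55 / 2630 = 0.01960.
Darcy flux q = K · i = 0.6870 × 0.01960 = 0.01347 m/day.
Seepage velocity v = q / n_e = 0.01347 / 0.20 = 0.06733 m/day.
Travel time t = L / v = 2630 / 0.06733 = 39062 days = 106.9 years.

107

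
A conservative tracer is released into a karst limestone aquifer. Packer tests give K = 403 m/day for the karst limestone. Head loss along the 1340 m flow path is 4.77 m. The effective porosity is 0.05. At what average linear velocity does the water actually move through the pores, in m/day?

Hydraulic gradient i = Δh / L = 4.77 / 1340 = 0.003560.
Darcy flux q = K · i = 403.0 × 0.003560 = 1.435 m/day.
Seepage velocity v = q / n_e = 1.435 / 0.05 = 28.69 m/day.

28.7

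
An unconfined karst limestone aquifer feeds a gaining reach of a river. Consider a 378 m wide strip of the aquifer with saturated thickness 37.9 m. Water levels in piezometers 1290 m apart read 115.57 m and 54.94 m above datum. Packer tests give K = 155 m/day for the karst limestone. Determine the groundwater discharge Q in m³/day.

Cross-sectional area A = 378 × 37.9 = 14326 m².
Hydraulic gradient i = (115.57 − 54.94) / 1290 = 60.63 / 1290 = 0.04700.
Darcy's law: Q = K · A · i = 155.0 × 14326 × 0.04700 = 1.044e+05 m³/day.

104000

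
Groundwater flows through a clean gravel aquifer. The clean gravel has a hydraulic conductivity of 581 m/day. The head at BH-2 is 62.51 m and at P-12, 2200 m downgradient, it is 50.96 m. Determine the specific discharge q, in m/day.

Hydraulic gradient i = (62.51 − 50.96) / 2200 = 11.55 / 2200 = 0.005250.
Specific discharge q = K · i = 581.0 × 0.005250 = 3.050 m/day.

3.05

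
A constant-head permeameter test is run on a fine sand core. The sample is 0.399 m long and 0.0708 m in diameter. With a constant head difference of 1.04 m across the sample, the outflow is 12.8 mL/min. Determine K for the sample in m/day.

Cross-sectional area A = π·(d/2)² = π × (0.0708/2)² = 0.003937 m².
Convert discharge: 12.8 mL/min = 2.133e-07 m³/s.
Darcy's law rearranged: K = Q·L / (A·Δh) = 2.133e-07 × 0.399 / (0.003937 × 1.04) = 2.079e-05 m/s = 1.796 m/day.

1.80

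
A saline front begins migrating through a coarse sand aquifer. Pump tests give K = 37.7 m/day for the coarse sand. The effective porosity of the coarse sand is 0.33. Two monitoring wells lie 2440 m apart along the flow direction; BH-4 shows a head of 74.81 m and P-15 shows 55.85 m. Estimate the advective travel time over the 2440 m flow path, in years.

7.53

Hydraulic gradient i = (74.81 − 55.85) / 2440 = 18.96 / 2440 = 0.007770.
Darcy flux q = K · i = 37.70 × 0.007770 = 0.2929 m/day.
Seepage velocity v = q / n_e = 0.2929 / 0.33 = 0.8877 m/day.
Travel time t = L / v = 2440 / 0.8877 = 2749 days = 7.525 years.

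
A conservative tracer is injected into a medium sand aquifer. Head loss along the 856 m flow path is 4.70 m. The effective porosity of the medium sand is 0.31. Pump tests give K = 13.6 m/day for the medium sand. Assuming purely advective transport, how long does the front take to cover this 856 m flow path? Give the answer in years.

9.73

Hydraulic gradient i = Δh / L = 4.70 / 856 = 0.005491.
Darcy flux q = K · i = 13.60 × 0.005491 = 0.07467 m/day.
Seepage velocity v = q / n_e = 0.07467 / 0.31 = 0.2409 m/day.
Travel time t = L / v = 856 / 0.2409 = 3554 days = 9.729 years.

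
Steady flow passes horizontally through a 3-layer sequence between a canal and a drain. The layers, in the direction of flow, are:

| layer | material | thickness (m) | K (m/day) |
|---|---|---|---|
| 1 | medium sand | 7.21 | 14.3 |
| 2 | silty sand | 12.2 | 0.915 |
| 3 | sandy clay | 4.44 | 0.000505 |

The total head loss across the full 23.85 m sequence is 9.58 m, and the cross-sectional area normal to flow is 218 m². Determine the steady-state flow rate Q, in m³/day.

0.237

Flow is perpendicular to layering, so the layers act in series and the equivalent K is the thickness-weighted harmonic mean.
Total thickness L = 7.21 + 12.2 + 4.44 = 23.85 m.
Σ(b_i/K_i) = 7.21/14.3 + 12.2/0.915 + 4.44/0.000505 = 8806 d.
K_eq = L / Σ(b_i/K_i) = 23.85 / 8806 = 0.002708 m/day.
Q = K_eq · A · (Δh/L) = 0.002708 × 218 × (9.58/23.85) = 0.2372 m³/day.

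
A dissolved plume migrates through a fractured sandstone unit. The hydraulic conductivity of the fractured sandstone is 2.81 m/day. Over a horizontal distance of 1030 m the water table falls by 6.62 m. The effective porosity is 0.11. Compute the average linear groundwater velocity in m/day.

Hydraulic gradient i = Δh / L = 6.62 / 1030 = 0.006427.
Darcy flux q = K · i = 2.810 × 0.006427 = 0.01806 m/day.
Seepage velocity v = q / n_e = 0.01806 / 0.11 = 0.1642 m/day.

0.164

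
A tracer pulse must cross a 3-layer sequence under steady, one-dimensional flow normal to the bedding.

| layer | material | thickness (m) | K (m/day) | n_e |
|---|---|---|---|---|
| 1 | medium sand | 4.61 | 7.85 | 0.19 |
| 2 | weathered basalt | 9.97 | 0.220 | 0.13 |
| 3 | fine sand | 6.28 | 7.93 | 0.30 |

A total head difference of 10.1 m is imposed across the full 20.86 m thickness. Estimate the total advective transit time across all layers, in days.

18.8

With flow normal to the layers, continuity requires the same specific discharge q through every layer.
Σ(b_i/K_i) = 4.61/7.85 + 9.97/0.220 + 6.28/7.93 = 46.70 d.
q = Δh / Σ(b_i/K_i) = 10.1 / 46.70 = 0.2163 m/day.
In each layer the seepage velocity is v_i = q/n_i, so the layer transit time is t_i = b_i·n_i / q:
  layer 1 (medium sand): t_1 = 4.61 × 0.19 / 0.2163 = 4.050 d
  layer 2 (weathered basalt): t_2 = 9.97 × 0.13 / 0.2163 = 5.993 d
  layer 3 (fine sand): t_3 = 6.28 × 0.30 / 0.2163 = 8.711 d
Total t = Σ t_i = 18.75 days.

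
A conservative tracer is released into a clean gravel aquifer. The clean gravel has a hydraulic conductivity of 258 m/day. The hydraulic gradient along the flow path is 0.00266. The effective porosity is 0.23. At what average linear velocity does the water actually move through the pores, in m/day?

2.98

Hydraulic gradient i = 0.00266.
Darcy flux q = K · i = 258.0 × 0.002660 = 0.6863 m/day.
Seepage velocity v = q / n_e = 0.6863 / 0.23 = 2.984 m/day.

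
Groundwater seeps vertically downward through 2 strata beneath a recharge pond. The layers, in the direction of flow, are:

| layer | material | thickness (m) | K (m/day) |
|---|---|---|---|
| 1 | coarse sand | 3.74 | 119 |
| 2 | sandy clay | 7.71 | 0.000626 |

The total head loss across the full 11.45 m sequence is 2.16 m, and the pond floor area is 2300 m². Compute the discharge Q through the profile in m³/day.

Flow is perpendicular to layering, so the layers act in series and the equivalent K is the thickness-weighted harmonic mean.
Total thickness L = 3.74 + 7.71 = 11.45 m.
Σ(b_i/K_i) = 3.74/119 + 7.71/0.000626 = 12316 d.
K_eq = L / Σ(b_i/K_i) = 11.45 / 12316 = 0.0009297 m/day.
Q = K_eq · A · (Δh/L) = 0.0009297 × 2300 × (2.16/11.45) = 0.4034 m³/day.

0.403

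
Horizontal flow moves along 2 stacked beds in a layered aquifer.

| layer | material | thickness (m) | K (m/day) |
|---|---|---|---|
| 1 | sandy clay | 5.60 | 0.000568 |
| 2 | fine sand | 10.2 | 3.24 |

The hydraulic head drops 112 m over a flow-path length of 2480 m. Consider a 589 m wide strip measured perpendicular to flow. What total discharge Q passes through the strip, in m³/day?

879

Flow is parallel to layering, so each bed carries its own Darcy discharge and the transmissivities add.
Σ(K_i·b_i) = 0.000568×5.60 + 3.24×10.2 = 33.05 m²/day.
Hydraulic gradient i = Δh / L = 112 / 2480 = 0.04516.
Q = Σ(K_i·b_i) · W · i = 33.05 × 589 × 0.04516 = 879.2 m³/day.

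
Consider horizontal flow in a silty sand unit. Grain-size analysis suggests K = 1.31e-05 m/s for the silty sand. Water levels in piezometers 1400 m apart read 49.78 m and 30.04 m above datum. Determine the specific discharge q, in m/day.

Convert K: 1.31e-05 m/s × 86400 = 1.132 m/day.
Hydraulic gradient i = (49.78 − 30.04) / 1400 = 19.74 / 1400 = 0.01410.
Specific discharge q = K · i = 1.132 × 0.01410 = 0.01596 m/day.

0.0160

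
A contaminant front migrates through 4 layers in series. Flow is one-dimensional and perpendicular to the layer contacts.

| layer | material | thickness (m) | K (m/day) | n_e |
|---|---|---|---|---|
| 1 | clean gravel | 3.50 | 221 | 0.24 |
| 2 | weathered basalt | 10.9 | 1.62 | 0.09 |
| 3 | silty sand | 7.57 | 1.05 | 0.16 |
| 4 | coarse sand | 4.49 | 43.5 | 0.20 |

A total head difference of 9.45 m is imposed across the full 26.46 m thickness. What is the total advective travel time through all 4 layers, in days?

5.85

With flow normal to the layers, continuity requires the same specific discharge q through every layer.
Σ(b_i/K_i) = 3.50/221 + 10.9/1.62 + 7.57/1.05 + 4.49/43.5 = 14.06 d.
q = Δh / Σ(b_i/K_i) = 9.45 / 14.06 = 0.6723 m/day.
In each layer the seepage velocity is v_i = q/n_i, so the layer transit time is t_i = b_i·n_i / q:
  layer 1 (clean gravel): t_1 = 3.50 × 0.24 / 0.6723 = 1.250 d
  layer 2 (weathered basalt): t_2 = 10.9 × 0.09 / 0.6723 = 1.459 d
  layer 3 (silty sand): t_3 = 7.57 × 0.16 / 0.6723 = 1.802 d
  layer 4 (coarse sand): t_4 = 4.49 × 0.20 / 0.6723 = 1.336 d
Total t = Σ t_i = 5.846 days.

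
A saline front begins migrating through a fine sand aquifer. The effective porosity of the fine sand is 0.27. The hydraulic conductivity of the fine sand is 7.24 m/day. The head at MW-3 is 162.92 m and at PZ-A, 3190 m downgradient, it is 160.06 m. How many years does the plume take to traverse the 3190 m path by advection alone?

Hydraulic gradient i = (162.92 − 160.06) / 3190 = 2.86 / 3190 = 0.0008966.
Darcy flux q = K · i = 7.240 × 0.0008966 = 0.006491 m/day.
Seepage velocity v = q / n_e = 0.006491 / 0.27 = 0.02404 m/day.
Travel time t = L / v = 3190 / 0.02404 = 1.327e+05 days = 363.3 years.

363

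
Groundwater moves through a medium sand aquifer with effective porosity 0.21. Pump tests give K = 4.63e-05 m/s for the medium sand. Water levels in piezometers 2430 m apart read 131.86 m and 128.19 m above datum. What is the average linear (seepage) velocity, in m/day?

Convert K: 4.63e-05 m/s × 86400 = 4.000 m/day.
Hydraulic gradient i = (131.86 − 128.19) / 2430 = 3.67 / 2430 = 0.001510.
Darcy flux q = K · i = 4.000 × 0.001510 = 0.006042 m/day.
Seepage velocity v = q / n_e = 0.006042 / 0.21 = 0.02877 m/day.

0.0288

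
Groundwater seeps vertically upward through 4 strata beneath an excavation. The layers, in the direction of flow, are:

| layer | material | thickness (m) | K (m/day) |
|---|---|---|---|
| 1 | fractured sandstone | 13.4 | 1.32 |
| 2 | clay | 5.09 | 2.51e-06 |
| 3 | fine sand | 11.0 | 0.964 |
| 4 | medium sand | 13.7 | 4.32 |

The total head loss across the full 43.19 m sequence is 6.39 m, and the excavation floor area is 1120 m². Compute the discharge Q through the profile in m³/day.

Flow is perpendicular to layering, so the layers act in series and the equivalent K is the thickness-weighted harmonic mean.
Total thickness L = 13.4 + 5.09 + 11.0 + 13.7 = 43.19 m.
Σ(b_i/K_i) = 13.4/1.32 + 5.09/2.51e-06 + 11.0/0.964 + 13.7/4.32 = 2.028e+06 d.
K_eq = L / Σ(b_i/K_i) = 43.19 / 2.028e+06 = 2.130e-05 m/day.
Q = K_eq · A · (Δh/L) = 2.130e-05 × 1120 × (6.39/43.19) = 0.003529 m³/day.

0.00353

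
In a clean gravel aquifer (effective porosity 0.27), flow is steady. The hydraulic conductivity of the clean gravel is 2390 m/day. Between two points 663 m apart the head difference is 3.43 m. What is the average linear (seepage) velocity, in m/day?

Hydraulic gradient i = Δh / L = 3.43 / 663 = 0.005173.
Darcy flux q = K · i = 2390 × 0.005173 = 12.36 m/day.
Seepage velocity v = q / n_e = 12.36 / 0.27 = 45.79 m/day.

45.8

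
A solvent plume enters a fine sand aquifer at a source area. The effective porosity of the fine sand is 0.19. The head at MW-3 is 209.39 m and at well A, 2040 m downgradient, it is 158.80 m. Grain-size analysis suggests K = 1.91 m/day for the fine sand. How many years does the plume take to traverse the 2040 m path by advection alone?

Hydraulic gradient i = (209.39 − 158.80) / 2040 = 50.59 / 2040 = 0.02480.
Darcy flux q = K · i = 1.910 × 0.02480 = 0.04737 m/day.
Seepage velocity v = q / n_e = 0.04737 / 0.19 = 0.2493 m/day.
Travel time t = L / v = 2040 / 0.2493 = 8183 days = 22.40 years.

22.4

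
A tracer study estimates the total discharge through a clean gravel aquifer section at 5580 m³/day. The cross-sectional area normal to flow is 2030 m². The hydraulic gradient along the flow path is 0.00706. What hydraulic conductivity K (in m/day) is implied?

Hydraulic gradient i = 0.00706.
From Q = K·A·i, K = Q / (A·i) = 5580 / (2030 × 0.007060) = 389.3 m/day.

389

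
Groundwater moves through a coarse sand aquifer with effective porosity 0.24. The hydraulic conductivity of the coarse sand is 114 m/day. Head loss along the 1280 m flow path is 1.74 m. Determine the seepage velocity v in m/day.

0.646

Hydraulic gradient i = Δh / L = 1.74 / 1280 = 0.001359.
Darcy flux q = K · i = 114.0 × 0.001359 = 0.1550 m/day.
Seepage velocity v = q / n_e = 0.1550 / 0.24 = 0.6457 m/day.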